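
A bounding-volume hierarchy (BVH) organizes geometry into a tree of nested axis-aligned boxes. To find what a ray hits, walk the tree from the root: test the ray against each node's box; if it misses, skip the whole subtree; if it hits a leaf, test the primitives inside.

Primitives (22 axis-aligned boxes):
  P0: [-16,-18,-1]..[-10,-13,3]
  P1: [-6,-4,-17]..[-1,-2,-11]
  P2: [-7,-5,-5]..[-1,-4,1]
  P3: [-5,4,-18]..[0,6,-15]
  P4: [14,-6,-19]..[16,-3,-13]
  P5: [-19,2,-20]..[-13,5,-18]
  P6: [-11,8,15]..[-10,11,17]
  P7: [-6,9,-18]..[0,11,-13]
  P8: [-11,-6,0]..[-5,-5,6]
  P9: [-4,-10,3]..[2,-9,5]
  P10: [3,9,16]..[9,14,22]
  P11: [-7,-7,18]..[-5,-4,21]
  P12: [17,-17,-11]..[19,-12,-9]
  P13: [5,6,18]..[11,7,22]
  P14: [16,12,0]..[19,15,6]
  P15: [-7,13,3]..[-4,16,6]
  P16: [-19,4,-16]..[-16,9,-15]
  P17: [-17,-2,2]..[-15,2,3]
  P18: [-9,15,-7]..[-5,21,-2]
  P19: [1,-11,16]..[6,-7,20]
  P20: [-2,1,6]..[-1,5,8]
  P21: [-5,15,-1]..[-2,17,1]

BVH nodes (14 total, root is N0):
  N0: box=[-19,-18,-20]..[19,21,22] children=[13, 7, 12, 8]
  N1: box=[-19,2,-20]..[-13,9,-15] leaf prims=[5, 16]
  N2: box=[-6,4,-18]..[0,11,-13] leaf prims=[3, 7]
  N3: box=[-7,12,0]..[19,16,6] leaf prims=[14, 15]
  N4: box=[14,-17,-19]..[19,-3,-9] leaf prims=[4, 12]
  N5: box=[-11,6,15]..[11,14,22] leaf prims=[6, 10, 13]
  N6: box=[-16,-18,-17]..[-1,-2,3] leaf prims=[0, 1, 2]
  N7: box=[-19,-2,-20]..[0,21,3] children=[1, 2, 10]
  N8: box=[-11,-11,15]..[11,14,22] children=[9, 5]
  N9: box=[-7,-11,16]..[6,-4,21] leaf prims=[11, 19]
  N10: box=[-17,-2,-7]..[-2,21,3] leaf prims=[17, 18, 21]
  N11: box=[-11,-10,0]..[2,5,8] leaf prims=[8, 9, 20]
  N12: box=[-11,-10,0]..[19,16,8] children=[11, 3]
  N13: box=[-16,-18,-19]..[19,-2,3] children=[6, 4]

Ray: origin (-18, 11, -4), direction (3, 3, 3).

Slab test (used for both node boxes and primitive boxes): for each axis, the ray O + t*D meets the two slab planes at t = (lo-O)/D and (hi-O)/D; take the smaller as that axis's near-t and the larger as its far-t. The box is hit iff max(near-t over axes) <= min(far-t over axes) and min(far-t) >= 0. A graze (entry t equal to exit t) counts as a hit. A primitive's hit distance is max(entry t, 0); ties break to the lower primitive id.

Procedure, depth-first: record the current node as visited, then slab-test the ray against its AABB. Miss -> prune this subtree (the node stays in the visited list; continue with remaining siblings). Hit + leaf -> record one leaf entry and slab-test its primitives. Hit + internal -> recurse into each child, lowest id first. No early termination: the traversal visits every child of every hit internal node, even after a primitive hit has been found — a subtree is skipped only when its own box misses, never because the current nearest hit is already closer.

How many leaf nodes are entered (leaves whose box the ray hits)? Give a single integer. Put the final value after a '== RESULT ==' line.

Trace the traversal:
N0 x:[-1/3,37/3] y:[-29/3,10/3] z:[-16/3,26/3] -> hit [-1/3,10/3], descend [7, 8, 12, 13]
  N7 x:[-1/3,6] y:[-13/3,10/3] z:[-16/3,7/3] -> hit [-1/3,7/3], descend [1, 2, 10]
    N1 x:[-1/3,5/3] y:[-3,-2/3] z:[-16/3,-11/3] -> miss, prune
    N2 x:[4,6] y:[-7/3,0] z:[-14/3,-3] -> miss, prune
    N10 x:[1/3,16/3] y:[-13/3,10/3] z:[-1,7/3] -> hit [1/3,7/3] leaf, test {P17(miss), P18(miss), P21(miss)}
  N8 x:[7/3,29/3] y:[-22/3,1] z:[19/3,26/3] -> miss, prune
  N12 x:[7/3,37/3] y:[-7,5/3] z:[4/3,4] -> miss, prune
  N13 x:[2/3,37/3] y:[-29/3,-13/3] z:[-5,7/3] -> miss, prune

order=[0, 7, 1, 2, 10, 8, 12, 13]  |boxes|=8  |leaves|=1  hit=miss

== RESULT ==
1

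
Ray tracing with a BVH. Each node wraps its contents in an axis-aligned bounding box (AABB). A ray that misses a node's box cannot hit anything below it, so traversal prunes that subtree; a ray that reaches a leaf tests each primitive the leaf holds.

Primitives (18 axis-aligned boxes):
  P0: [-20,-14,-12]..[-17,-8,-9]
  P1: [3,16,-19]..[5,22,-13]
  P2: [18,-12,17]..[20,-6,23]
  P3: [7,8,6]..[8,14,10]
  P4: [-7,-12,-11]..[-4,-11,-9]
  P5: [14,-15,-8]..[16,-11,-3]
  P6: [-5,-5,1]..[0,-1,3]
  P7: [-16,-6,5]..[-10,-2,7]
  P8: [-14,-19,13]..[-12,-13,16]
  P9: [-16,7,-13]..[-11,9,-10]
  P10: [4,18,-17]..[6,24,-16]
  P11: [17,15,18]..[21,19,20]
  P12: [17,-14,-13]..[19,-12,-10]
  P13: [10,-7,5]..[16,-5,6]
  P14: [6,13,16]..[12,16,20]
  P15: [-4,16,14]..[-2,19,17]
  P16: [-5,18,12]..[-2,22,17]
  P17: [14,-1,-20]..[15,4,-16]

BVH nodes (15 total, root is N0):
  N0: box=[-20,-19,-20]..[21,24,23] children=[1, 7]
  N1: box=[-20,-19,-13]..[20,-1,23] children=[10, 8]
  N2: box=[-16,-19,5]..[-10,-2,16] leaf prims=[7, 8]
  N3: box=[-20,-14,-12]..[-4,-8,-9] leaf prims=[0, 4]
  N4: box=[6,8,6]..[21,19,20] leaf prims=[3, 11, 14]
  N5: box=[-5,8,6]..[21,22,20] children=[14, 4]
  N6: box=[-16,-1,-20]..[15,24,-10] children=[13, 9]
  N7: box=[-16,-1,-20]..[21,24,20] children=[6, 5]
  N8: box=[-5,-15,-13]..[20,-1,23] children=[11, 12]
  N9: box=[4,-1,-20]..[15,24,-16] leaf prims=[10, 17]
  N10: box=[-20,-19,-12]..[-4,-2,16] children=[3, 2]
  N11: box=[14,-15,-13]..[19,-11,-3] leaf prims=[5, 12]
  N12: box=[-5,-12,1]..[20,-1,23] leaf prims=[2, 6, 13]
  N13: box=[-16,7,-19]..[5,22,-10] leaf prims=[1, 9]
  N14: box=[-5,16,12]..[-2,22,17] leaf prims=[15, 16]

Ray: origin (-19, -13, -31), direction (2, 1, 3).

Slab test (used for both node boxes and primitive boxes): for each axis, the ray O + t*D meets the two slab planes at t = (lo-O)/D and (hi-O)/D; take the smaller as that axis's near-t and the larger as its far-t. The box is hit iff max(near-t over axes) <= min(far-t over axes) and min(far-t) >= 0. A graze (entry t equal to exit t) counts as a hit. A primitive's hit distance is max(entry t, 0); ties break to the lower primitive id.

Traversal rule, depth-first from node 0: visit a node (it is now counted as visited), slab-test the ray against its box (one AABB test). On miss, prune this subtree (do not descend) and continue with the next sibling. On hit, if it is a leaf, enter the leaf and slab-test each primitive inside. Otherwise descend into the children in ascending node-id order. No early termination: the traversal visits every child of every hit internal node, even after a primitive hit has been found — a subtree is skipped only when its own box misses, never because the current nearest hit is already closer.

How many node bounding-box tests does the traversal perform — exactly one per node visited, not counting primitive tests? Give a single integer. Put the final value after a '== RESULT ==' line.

Trace the traversal:
N0 x:[-1/2,20] y:[-6,37] z:[11/3,18] -> hit [11/3,18], descend [1, 7]
  N1 x:[-1/2,39/2] y:[-6,12] z:[6,18] -> hit [6,12], descend [8, 10]
    N8 x:[7,39/2] y:[-2,12] z:[6,18] -> hit [7,12], descend [11, 12]
      N11 x:[33/2,19] y:[-2,2] z:[6,28/3] -> miss, prune
      N12 x:[7,39/2] y:[1,12] z:[32/3,18] -> hit [32/3,12] leaf, test {P2(miss), P6(miss), P13(miss)}
    N10 x:[-1/2,15/2] y:[-6,11] z:[19/3,47/3] -> hit [19/3,15/2], descend [2, 3]
      N2 x:[3/2,9/2] y:[-6,11] z:[12,47/3] -> miss, prune
      N3 x:[-1/2,15/2] y:[-1,5] z:[19/3,22/3] -> miss, prune
  N7 x:[3/2,20] y:[12,37] z:[11/3,17] -> hit [12,17], descend [5, 6]
    N5 x:[7,20] y:[21,35] z:[37/3,17] -> miss, prune
    N6 x:[3/2,17] y:[12,37] z:[11/3,7] -> miss, prune

Summary -> nodes [0, 1, 8, 11, 12, 10, 2, 3, 7, 5, 6]; box-tests=11; leaf-entries=1; first=miss

== RESULT ==
11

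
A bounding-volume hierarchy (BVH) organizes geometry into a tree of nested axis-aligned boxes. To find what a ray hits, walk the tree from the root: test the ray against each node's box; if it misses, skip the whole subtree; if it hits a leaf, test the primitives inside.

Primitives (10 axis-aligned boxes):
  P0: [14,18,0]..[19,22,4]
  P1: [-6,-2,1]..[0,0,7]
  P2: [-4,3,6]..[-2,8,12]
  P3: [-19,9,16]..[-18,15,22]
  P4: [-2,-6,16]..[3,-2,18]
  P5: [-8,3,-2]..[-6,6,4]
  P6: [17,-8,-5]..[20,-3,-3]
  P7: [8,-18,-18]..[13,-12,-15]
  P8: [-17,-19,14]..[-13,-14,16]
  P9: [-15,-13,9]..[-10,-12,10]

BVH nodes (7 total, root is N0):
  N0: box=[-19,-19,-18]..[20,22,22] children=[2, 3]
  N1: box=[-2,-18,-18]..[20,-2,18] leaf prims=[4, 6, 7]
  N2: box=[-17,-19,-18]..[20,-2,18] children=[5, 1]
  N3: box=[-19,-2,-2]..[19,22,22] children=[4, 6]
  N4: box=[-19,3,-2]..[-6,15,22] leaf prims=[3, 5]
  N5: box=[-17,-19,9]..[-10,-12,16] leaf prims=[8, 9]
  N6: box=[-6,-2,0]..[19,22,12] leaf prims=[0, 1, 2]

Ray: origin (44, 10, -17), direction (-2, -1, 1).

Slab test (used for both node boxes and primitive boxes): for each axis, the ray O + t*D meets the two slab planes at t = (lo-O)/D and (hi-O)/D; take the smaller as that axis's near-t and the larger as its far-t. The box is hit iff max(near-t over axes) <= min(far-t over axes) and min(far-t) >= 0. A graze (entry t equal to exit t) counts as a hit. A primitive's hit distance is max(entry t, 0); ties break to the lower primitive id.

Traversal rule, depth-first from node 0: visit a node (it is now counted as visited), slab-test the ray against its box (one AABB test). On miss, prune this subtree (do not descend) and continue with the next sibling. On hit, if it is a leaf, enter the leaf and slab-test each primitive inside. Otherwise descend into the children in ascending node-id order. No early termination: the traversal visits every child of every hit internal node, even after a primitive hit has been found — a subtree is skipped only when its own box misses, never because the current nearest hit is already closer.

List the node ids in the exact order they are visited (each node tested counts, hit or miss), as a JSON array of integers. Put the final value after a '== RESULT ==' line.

Traverse from the root:
N0 x:[12,63/2] y:[-12,29] z:[-1,39] -> hit [12,29], descend [2, 3]
  N2 x:[12,61/2] y:[12,29] z:[-1,35] -> hit [12,29], descend [1, 5]
    N1 x:[12,23] y:[12,28] z:[-1,35] -> hit [12,23] leaf, test {P4(miss), P6@t=13, P7(miss)}
    N5 x:[27,61/2] y:[22,29] z:[26,33] -> hit [27,29] leaf, test {P8(miss), P9(miss)}
  N3 x:[25/2,63/2] y:[-12,12] z:[15,39] -> miss, prune

order=[0, 2, 1, 5, 3]  |boxes|=5  |leaves|=2  hit=P6

== RESULT ==
[0, 2, 1, 5, 3]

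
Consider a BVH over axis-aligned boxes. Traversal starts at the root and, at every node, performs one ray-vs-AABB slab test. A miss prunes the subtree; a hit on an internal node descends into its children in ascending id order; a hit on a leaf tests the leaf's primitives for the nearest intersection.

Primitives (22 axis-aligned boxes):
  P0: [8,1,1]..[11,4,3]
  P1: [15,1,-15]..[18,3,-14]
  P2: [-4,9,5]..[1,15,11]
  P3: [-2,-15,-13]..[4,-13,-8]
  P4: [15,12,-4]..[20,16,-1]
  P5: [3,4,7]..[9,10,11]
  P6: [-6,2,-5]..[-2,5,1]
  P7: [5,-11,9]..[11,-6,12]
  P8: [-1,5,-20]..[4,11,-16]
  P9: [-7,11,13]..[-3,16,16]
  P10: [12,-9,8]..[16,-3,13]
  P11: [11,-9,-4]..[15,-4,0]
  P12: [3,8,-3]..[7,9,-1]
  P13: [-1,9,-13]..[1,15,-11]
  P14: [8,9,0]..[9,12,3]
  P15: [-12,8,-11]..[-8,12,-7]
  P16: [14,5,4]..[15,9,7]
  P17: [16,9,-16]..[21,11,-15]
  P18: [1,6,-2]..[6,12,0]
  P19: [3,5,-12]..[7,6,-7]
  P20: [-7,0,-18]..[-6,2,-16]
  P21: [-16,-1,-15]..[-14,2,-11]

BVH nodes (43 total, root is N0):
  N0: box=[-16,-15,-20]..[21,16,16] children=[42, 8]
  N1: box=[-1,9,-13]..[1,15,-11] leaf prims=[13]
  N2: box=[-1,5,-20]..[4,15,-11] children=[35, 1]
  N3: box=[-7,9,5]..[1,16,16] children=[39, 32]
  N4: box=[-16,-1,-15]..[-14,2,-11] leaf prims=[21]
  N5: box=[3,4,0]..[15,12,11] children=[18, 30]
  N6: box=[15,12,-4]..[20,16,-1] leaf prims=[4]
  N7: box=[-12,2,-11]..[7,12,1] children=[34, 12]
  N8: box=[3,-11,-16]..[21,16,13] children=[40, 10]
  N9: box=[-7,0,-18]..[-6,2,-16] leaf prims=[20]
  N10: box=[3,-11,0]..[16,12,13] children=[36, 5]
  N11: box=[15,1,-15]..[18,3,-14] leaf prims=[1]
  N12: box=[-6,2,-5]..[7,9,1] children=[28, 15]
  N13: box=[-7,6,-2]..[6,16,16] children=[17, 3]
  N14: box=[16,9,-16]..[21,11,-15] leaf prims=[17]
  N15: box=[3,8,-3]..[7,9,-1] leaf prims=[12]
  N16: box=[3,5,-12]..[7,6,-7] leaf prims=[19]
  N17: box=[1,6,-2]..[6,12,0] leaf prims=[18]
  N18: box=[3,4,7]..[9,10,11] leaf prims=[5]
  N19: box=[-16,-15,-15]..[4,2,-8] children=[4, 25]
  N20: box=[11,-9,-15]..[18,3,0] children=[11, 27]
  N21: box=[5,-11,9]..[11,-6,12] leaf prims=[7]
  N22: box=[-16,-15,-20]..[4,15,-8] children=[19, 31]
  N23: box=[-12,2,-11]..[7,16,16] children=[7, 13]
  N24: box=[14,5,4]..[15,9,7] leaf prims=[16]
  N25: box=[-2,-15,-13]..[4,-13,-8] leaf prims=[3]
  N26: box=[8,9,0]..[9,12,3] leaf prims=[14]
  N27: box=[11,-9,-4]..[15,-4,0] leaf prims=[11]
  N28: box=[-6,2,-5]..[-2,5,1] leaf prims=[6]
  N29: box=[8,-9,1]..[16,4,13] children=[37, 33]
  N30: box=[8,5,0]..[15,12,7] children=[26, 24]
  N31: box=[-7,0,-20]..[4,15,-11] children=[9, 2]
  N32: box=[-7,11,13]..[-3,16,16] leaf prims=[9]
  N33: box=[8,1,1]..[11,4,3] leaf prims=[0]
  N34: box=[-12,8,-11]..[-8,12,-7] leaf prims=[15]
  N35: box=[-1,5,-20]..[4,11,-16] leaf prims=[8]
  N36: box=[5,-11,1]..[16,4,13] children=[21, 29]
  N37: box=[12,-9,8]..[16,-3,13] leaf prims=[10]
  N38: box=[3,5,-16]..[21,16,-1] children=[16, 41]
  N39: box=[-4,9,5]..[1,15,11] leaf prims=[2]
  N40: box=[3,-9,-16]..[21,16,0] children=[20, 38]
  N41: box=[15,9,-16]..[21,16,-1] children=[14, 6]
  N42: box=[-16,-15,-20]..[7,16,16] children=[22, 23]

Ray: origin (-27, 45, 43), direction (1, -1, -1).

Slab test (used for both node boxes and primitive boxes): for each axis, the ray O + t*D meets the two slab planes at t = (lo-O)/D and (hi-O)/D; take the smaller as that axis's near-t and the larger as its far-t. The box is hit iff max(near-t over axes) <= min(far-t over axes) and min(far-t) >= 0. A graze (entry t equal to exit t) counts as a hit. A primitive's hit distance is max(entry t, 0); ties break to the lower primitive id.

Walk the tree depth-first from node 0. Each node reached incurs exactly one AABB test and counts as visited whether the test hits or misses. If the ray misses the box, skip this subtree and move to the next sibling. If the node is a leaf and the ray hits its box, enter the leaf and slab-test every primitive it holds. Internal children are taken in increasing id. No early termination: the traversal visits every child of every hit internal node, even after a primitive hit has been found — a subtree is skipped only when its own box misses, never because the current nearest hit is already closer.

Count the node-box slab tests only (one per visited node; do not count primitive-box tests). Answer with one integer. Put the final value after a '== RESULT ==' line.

Traverse from the root:
N0 x:[11,48] y:[29,60] z:[27,63] -> hit [29,48], descend [8, 42]
  N8 x:[30,48] y:[29,56] z:[30,59] -> hit [30,48], descend [10, 40]
    N10 x:[30,43] y:[33,56] z:[30,43] -> hit [33,43], descend [5, 36]
      N5 x:[30,42] y:[33,41] z:[32,43] -> hit [33,41], descend [18, 30]
        N18 x:[30,36] y:[35,41] z:[32,36] -> hit [35,36] leaf, test {P5@t=35}
        N30 x:[35,42] y:[33,40] z:[36,43] -> hit [36,40], descend [24, 26]
          N24 x:[41,42] y:[36,40] z:[36,39] -> miss, prune
          N26 x:[35,36] y:[33,36] z:[40,43] -> miss, prune
      N36 x:[32,43] y:[41,56] z:[30,42] -> hit [41,42], descend [21, 29]
        N21 x:[32,38] y:[51,56] z:[31,34] -> miss, prune
        N29 x:[35,43] y:[41,54] z:[30,42] -> hit [41,42], descend [33, 37]
          N33 x:[35,38] y:[41,44] z:[40,42] -> miss, prune
          N37 x:[39,43] y:[48,54] z:[30,35] -> miss, prune
    N40 x:[30,48] y:[29,54] z:[43,59] -> hit [43,48], descend [20, 38]
      N20 x:[38,45] y:[42,54] z:[43,58] -> hit [43,45], descend [11, 27]
        N11 x:[42,45] y:[42,44] z:[57,58] -> miss, prune
        N27 x:[38,42] y:[49,54] z:[43,47] -> miss, prune
      N38 x:[30,48] y:[29,40] z:[44,59] -> miss, prune
  N42 x:[11,34] y:[29,60] z:[27,63] -> hit [29,34], descend [22, 23]
    N22 x:[11,31] y:[30,60] z:[51,63] -> miss, prune
    N23 x:[15,34] y:[29,43] z:[27,54] -> hit [29,34], descend [7, 13]
      N7 x:[15,34] y:[33,43] z:[42,54] -> miss, prune
      N13 x:[20,33] y:[29,39] z:[27,45] -> hit [29,33], descend [3, 17]
        N3 x:[20,28] y:[29,36] z:[27,38] -> miss, prune
        N17 x:[28,33] y:[33,39] z:[43,45] -> miss, prune

order=[0, 8, 10, 5, 18, 30, 24, 26, 36, 21, 29, 33, 37, 40, 20, 11, 27, 38, 42, 22, 23, 7, 13, 3, 17]  |boxes|=25  |leaves|=1  hit=P5

== RESULT ==
25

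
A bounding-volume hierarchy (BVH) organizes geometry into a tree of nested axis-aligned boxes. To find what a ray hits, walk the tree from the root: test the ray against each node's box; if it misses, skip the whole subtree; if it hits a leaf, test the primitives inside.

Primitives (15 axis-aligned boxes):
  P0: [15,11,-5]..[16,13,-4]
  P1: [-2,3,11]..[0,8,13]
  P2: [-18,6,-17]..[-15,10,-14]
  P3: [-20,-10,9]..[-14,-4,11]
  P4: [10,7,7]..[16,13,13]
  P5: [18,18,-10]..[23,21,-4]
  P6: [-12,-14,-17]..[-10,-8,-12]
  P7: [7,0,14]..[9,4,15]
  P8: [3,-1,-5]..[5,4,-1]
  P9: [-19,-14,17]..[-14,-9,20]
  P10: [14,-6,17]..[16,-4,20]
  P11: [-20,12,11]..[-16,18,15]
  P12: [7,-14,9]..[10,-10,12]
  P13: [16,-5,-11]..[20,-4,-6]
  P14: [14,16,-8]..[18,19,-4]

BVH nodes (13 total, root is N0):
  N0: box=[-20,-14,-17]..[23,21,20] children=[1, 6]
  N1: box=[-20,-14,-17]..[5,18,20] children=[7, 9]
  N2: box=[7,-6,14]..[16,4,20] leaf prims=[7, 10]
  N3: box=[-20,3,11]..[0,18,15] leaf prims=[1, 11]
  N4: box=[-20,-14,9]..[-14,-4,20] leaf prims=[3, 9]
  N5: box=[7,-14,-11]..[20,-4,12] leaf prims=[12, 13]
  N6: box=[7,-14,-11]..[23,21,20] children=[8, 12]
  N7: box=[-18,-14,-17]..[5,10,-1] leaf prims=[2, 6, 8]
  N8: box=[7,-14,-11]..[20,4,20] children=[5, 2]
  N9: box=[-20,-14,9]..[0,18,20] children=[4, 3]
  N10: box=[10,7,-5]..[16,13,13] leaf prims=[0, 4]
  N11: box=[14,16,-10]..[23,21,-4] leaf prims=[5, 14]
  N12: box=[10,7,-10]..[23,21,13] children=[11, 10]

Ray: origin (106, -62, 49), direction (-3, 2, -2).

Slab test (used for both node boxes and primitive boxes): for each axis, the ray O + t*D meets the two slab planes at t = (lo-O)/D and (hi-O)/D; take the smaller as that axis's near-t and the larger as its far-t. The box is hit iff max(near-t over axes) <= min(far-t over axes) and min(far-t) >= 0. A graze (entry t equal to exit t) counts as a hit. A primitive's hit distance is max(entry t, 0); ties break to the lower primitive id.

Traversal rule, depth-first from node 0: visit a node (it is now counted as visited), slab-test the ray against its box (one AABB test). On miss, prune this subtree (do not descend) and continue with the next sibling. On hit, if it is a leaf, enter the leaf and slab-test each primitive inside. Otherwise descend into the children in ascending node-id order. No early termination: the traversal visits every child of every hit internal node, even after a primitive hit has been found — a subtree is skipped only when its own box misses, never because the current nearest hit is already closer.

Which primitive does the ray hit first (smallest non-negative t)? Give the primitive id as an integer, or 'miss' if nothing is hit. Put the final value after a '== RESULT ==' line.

Walk:
N0 x:[83/3,42] y:[24,83/2] z:[29/2,33] -> hit [83/3,33], descend [1, 6]
  N1 x:[101/3,42] y:[24,40] z:[29/2,33] -> miss, prune
  N6 x:[83/3,33] y:[24,83/2] z:[29/2,30] -> hit [83/3,30], descend [8, 12]
    N8 x:[86/3,33] y:[24,33] z:[29/2,30] -> hit [86/3,30], descend [2, 5]
      N2 x:[30,33] y:[28,33] z:[29/2,35/2] -> miss, prune
      N5 x:[86/3,33] y:[24,29] z:[37/2,30] -> hit [86/3,29] leaf, test {P12(miss), P13@t=86/3}
    N12 x:[83/3,32] y:[69/2,83/2] z:[18,59/2] -> miss, prune

order=[0, 1, 6, 8, 2, 5, 12]  |boxes|=7  |leaves|=1  hit=P13

== RESULT ==
13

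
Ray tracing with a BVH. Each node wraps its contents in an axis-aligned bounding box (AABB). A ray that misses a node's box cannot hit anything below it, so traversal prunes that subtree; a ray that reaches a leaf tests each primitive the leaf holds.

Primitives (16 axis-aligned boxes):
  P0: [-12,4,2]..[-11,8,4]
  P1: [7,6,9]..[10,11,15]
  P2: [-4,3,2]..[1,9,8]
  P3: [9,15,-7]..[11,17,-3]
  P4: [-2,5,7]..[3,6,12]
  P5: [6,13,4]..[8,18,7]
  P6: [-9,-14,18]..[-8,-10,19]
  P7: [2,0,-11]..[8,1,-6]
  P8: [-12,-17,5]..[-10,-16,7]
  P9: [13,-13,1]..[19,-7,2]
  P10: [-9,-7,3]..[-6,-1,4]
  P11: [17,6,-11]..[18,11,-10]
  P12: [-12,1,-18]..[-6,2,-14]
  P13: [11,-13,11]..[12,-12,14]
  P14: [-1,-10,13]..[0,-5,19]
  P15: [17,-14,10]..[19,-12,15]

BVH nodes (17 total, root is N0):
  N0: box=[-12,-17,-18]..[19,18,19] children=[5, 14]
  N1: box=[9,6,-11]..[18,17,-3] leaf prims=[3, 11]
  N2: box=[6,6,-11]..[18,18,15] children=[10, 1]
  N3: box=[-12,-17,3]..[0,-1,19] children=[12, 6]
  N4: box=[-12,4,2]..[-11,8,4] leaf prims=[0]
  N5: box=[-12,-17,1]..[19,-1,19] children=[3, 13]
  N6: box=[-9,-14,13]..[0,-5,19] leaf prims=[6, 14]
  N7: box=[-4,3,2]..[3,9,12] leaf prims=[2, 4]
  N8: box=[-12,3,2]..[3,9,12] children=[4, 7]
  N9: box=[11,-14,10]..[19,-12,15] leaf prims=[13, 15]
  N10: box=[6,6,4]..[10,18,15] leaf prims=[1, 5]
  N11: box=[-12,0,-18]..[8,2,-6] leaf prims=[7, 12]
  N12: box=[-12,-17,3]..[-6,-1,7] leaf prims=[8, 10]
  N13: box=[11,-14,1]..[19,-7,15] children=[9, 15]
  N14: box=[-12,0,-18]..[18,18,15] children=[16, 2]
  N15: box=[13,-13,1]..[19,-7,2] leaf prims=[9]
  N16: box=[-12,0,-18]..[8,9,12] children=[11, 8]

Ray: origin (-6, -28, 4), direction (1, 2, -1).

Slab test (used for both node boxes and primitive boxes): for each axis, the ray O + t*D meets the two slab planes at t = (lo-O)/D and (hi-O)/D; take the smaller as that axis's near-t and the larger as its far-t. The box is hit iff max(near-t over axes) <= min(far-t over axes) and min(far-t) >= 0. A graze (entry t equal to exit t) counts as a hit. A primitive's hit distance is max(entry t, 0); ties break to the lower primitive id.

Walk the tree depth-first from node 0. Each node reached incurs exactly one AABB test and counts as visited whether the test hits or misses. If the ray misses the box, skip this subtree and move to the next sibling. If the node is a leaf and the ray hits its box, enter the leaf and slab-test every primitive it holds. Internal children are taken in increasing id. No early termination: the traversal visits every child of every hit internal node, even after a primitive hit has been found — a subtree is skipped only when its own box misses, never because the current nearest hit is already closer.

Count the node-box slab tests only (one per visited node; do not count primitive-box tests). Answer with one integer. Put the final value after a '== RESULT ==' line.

Traverse from the root:
N0 x:[-6,25] y:[11/2,23] z:[-15,22] -> hit [11/2,22], descend [5, 14]
  N5 x:[-6,25] y:[11/2,27/2] z:[-15,3] -> miss, prune
  N14 x:[-6,24] y:[14,23] z:[-11,22] -> hit [14,22], descend [2, 16]
    N2 x:[12,24] y:[17,23] z:[-11,15] -> miss, prune
    N16 x:[-6,14] y:[14,37/2] z:[-8,22] -> hit [14,14], descend [8, 11]
      N8 x:[-6,9] y:[31/2,37/2] z:[-8,2] -> miss, prune
      N11 x:[-6,14] y:[14,15] z:[10,22] -> hit [14,14] leaf, test {P7@t=14, P12(miss)}

order=[0, 5, 14, 2, 16, 8, 11]  |boxes|=7  |leaves|=1  hit=P7

== RESULT ==
7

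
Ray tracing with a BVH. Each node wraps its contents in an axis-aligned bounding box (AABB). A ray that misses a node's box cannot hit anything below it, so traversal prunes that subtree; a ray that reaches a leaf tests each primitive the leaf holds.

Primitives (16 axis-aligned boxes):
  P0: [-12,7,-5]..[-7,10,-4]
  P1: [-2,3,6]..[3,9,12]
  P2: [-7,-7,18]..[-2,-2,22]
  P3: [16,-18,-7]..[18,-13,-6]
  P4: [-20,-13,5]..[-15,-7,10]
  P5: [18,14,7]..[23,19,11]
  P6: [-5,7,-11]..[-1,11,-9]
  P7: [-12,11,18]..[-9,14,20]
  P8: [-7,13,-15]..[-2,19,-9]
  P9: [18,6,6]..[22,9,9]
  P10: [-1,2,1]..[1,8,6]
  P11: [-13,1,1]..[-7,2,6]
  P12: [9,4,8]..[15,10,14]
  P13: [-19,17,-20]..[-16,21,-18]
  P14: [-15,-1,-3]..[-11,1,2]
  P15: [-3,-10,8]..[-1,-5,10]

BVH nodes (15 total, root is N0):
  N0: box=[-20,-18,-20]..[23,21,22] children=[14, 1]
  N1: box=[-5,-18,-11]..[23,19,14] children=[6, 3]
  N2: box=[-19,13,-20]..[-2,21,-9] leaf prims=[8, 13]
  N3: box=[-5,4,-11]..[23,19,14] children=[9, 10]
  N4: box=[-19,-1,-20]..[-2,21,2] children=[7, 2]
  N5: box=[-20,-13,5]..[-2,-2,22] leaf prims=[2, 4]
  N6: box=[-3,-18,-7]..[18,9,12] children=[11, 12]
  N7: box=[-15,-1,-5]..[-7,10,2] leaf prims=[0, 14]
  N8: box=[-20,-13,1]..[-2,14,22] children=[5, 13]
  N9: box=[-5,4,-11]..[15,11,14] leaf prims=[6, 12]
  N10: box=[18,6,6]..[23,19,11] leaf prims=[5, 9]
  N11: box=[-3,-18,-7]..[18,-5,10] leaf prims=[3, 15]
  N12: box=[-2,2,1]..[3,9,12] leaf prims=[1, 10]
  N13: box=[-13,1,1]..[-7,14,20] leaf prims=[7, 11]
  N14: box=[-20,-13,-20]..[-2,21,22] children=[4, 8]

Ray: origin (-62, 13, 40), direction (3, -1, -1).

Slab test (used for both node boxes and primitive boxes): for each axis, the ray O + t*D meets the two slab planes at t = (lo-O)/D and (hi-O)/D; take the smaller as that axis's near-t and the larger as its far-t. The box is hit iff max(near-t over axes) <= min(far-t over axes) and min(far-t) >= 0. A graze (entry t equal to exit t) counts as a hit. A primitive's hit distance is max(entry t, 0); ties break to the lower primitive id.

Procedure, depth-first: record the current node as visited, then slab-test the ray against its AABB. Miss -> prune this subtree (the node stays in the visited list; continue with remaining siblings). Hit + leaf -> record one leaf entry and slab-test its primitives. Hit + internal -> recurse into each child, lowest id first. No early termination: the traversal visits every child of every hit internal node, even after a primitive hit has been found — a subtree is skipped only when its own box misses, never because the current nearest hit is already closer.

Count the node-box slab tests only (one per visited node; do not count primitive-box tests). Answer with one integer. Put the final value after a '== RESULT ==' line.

Traverse from the root:
N0 x:[14,85/3] y:[-8,31] z:[18,60] -> hit [18,85/3], descend [1, 14]
  N1 x:[19,85/3] y:[-6,31] z:[26,51] -> hit [26,85/3], descend [3, 6]
    N3 x:[19,85/3] y:[-6,9] z:[26,51] -> miss, prune
    N6 x:[59/3,80/3] y:[4,31] z:[28,47] -> miss, prune
  N14 x:[14,20] y:[-8,26] z:[18,60] -> hit [18,20], descend [4, 8]
    N4 x:[43/3,20] y:[-8,14] z:[38,60] -> miss, prune
    N8 x:[14,20] y:[-1,26] z:[18,39] -> hit [18,20], descend [5, 13]
      N5 x:[14,20] y:[15,26] z:[18,35] -> hit [18,20] leaf, test {P2@t=55/3, P4(miss)}
      N13 x:[49/3,55/3] y:[-1,12] z:[20,39] -> miss, prune

Visited [0, 1, 3, 6, 14, 4, 8, 5, 13]. Tests: 9 box, 1 leaf. Nearest: P2.

== RESULT ==
9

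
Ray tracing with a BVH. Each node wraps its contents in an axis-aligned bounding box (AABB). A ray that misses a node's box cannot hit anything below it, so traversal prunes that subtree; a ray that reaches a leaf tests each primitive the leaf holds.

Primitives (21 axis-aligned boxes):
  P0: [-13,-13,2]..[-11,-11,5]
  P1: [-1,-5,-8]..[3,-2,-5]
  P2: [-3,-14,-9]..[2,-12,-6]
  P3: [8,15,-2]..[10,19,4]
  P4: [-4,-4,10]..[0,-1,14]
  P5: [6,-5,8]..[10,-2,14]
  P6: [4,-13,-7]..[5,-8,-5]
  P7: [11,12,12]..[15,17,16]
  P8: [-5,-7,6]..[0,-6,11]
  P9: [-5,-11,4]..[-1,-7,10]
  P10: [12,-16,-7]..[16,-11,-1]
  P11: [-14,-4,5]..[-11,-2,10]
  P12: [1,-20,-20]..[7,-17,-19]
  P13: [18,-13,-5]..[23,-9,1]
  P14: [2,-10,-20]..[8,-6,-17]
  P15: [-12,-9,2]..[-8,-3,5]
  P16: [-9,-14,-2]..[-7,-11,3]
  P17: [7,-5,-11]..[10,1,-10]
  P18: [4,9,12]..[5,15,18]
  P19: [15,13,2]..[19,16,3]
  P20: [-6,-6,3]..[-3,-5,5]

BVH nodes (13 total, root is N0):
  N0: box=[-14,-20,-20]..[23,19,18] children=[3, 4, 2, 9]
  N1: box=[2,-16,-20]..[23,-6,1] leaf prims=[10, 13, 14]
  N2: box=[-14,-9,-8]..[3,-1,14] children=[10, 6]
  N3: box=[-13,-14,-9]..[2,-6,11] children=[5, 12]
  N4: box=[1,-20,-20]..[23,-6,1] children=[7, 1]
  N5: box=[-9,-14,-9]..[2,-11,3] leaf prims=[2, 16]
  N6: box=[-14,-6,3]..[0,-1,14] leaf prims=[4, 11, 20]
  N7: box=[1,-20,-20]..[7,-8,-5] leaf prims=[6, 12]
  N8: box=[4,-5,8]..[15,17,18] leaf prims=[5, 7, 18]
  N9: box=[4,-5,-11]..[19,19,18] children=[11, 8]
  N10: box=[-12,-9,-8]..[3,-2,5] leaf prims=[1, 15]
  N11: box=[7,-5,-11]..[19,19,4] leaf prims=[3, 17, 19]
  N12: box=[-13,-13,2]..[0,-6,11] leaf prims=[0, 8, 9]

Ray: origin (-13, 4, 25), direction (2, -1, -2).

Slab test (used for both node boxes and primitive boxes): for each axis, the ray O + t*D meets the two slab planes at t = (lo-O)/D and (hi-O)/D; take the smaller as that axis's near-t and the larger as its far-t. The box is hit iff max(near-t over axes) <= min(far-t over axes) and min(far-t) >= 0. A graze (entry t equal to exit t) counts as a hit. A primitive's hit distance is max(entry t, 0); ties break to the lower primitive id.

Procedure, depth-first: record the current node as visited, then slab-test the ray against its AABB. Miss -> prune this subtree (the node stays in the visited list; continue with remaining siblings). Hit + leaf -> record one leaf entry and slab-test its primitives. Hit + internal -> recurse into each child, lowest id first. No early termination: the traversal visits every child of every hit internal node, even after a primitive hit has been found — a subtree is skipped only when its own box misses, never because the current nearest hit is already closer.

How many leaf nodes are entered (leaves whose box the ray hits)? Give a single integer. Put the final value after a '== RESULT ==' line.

Walk:
N0 x:[-1/2,18] y:[-15,24] z:[7/2,45/2] -> hit [7/2,18], descend [2, 3, 4, 9]
  N2 x:[-1/2,8] y:[5,13] z:[11/2,33/2] -> hit [11/2,8], descend [6, 10]
    N6 x:[-1/2,13/2] y:[5,10] z:[11/2,11] -> hit [11/2,13/2] leaf, test {P4@t=11/2, P11(miss), P20(miss)}
    N10 x:[1/2,8] y:[6,13] z:[10,33/2] -> miss, prune
  N3 x:[0,15/2] y:[10,18] z:[7,17] -> miss, prune
  N4 x:[7,18] y:[10,24] z:[12,45/2] -> hit [12,18], descend [1, 7]
    N1 x:[15/2,18] y:[10,20] z:[12,45/2] -> hit [12,18] leaf, test {P10(miss), P13(miss), P14(miss)}
    N7 x:[7,10] y:[12,24] z:[15,45/2] -> miss, prune
  N9 x:[17/2,16] y:[-15,9] z:[7/2,18] -> hit [17/2,9], descend [8, 11]
    N8 x:[17/2,14] y:[-13,9] z:[7/2,17/2] -> hit [17/2,17/2] leaf, test {P5(miss), P7(miss), P18(miss)}
    N11 x:[10,16] y:[-15,9] z:[21/2,18] -> miss, prune

Visited [0, 2, 6, 10, 3, 4, 1, 7, 9, 8, 11]. Tests: 11 box, 3 leaf. Nearest: P4.

== RESULT ==
3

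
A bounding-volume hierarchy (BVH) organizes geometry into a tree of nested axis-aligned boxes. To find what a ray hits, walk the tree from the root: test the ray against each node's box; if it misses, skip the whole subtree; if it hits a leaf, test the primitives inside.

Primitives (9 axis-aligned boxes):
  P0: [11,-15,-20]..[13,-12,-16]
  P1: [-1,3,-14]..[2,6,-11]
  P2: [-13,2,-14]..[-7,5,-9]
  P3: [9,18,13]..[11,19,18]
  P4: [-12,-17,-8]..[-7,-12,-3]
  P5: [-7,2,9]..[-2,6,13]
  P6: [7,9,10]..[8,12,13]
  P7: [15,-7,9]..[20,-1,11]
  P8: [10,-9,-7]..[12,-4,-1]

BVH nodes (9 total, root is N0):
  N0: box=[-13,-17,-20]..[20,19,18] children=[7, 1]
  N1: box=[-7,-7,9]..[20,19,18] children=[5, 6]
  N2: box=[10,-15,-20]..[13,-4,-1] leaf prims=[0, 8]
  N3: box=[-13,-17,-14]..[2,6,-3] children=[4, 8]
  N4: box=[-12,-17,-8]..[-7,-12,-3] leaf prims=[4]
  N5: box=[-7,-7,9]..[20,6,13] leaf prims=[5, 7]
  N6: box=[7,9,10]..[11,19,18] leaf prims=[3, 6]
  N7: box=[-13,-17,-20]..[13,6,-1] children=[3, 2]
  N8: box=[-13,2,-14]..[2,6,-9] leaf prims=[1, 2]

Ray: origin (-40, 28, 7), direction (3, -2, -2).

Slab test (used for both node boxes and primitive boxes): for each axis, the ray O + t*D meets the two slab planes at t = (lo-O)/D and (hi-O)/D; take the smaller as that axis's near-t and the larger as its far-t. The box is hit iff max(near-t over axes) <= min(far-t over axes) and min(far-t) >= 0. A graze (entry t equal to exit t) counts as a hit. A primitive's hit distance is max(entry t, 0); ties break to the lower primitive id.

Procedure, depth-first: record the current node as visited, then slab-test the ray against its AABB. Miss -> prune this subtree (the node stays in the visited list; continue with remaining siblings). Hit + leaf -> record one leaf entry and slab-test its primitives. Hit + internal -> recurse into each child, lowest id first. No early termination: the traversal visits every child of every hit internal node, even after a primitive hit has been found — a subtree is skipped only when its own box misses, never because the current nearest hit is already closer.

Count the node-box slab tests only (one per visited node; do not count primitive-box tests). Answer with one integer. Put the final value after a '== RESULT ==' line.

Walk:
N0 x:[9,20] y:[9/2,45/2] z:[-11/2,27/2] -> hit [9,27/2], descend [1, 7]
  N1 x:[11,20] y:[9/2,35/2] z:[-11/2,-1] -> miss, prune
  N7 x:[9,53/3] y:[11,45/2] z:[4,27/2] -> hit [11,27/2], descend [2, 3]
    N2 x:[50/3,53/3] y:[16,43/2] z:[4,27/2] -> miss, prune
    N3 x:[9,14] y:[11,45/2] z:[5,21/2] -> miss, prune

Summary -> nodes [0, 1, 7, 2, 3]; box-tests=5; leaf-entries=0; first=miss

== RESULT ==
5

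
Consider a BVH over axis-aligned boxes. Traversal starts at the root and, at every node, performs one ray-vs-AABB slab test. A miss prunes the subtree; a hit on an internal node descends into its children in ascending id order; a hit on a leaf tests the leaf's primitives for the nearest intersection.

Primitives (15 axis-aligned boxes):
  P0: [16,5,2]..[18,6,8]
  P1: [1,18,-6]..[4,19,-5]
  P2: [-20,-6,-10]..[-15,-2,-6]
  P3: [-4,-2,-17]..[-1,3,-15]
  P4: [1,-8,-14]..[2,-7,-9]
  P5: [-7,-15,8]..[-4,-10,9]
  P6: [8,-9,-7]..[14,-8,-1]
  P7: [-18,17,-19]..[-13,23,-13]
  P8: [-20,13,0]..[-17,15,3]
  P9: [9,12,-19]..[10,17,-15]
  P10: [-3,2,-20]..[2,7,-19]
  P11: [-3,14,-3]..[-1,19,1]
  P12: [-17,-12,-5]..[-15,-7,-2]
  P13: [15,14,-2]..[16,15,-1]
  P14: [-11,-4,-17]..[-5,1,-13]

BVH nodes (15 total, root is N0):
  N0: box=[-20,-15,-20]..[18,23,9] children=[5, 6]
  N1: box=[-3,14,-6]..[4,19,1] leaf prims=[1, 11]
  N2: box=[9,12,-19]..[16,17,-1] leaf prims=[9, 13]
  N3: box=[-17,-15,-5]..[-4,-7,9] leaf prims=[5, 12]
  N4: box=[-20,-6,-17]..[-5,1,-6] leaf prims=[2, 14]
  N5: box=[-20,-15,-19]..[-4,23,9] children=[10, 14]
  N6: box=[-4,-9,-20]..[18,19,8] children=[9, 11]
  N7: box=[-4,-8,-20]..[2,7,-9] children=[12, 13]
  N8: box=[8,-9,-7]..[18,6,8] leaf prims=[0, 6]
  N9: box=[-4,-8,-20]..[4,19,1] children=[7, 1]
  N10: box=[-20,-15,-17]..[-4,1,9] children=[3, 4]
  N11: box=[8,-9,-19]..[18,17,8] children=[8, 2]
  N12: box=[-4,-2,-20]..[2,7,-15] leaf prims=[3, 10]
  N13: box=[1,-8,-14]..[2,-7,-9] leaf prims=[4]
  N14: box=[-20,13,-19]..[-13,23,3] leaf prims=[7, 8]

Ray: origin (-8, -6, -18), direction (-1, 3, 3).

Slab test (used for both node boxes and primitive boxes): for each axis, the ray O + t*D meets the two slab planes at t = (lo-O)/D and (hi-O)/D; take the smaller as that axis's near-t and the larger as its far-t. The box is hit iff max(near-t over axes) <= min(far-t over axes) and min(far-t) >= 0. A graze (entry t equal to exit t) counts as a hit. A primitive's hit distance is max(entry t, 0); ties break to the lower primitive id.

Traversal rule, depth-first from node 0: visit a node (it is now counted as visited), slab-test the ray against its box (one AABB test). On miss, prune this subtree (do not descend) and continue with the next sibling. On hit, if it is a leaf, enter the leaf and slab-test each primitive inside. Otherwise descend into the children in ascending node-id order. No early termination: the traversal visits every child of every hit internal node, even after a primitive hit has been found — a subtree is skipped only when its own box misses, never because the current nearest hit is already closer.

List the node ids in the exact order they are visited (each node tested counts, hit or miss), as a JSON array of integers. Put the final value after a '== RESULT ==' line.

Walk:
N0 x:[-26,12] y:[-3,29/3] z:[-2/3,9] -> hit [-2/3,9], descend [5, 6]
  N5 x:[-4,12] y:[-3,29/3] z:[-1/3,9] -> hit [-1/3,9], descend [10, 14]
    N10 x:[-4,12] y:[-3,7/3] z:[1/3,9] -> hit [1/3,7/3], descend [3, 4]
      N3 x:[-4,9] y:[-3,-1/3] z:[13/3,9] -> miss, prune
      N4 x:[-3,12] y:[0,7/3] z:[1/3,4] -> hit [1/3,7/3] leaf, test {P2(miss), P14@t=2/3}
    N14 x:[5,12] y:[19/3,29/3] z:[-1/3,7] -> hit [19/3,7] leaf, test {P7(miss), P8(miss)}
  N6 x:[-26,-4] y:[-1,25/3] z:[-2/3,26/3] -> miss, prune

Visited [0, 5, 10, 3, 4, 14, 6]. Tests: 7 box, 2 leaf. Nearest: P14.

== RESULT ==
[0, 5, 10, 3, 4, 14, 6]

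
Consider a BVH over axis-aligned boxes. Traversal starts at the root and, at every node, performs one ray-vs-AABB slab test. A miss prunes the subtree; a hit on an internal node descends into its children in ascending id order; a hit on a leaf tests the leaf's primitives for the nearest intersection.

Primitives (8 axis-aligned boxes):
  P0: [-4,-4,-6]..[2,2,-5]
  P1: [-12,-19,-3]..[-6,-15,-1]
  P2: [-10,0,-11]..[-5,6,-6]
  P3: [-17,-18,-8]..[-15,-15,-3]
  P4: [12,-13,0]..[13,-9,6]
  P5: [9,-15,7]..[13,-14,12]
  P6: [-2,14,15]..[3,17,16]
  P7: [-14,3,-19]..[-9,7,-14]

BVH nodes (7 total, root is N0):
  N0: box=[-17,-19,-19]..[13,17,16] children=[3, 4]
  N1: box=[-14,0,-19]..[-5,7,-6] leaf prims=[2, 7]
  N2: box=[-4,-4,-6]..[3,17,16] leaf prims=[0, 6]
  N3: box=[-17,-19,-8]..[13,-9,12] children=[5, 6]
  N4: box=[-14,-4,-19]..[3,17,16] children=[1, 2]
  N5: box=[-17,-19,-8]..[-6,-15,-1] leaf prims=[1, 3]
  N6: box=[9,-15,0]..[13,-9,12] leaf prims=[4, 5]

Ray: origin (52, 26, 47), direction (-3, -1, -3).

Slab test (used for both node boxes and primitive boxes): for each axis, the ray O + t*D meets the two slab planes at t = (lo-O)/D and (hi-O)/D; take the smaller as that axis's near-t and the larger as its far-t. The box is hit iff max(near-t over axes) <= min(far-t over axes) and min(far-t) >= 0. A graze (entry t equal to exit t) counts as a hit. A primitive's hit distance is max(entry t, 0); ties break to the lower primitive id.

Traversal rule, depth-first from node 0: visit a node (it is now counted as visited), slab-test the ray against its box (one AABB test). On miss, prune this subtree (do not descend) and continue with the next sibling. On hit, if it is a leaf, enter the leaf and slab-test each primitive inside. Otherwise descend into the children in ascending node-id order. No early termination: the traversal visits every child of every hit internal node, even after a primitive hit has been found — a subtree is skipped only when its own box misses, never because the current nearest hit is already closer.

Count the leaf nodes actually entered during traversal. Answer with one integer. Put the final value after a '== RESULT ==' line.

Walk:
N0 x:[13,23] y:[9,45] z:[31/3,22] -> hit [13,22], descend [3, 4]
  N3 x:[13,23] y:[35,45] z:[35/3,55/3] -> miss, prune
  N4 x:[49/3,22] y:[9,30] z:[31/3,22] -> hit [49/3,22], descend [1, 2]
    N1 x:[19,22] y:[19,26] z:[53/3,22] -> hit [19,22] leaf, test {P2(miss), P7@t=61/3}
    N2 x:[49/3,56/3] y:[9,30] z:[31/3,53/3] -> hit [49/3,53/3] leaf, test {P0(miss), P6(miss)}

5 AABB tests over nodes [0, 3, 4, 1, 2]; 2 leaves entered; closest P7.

== RESULT ==
2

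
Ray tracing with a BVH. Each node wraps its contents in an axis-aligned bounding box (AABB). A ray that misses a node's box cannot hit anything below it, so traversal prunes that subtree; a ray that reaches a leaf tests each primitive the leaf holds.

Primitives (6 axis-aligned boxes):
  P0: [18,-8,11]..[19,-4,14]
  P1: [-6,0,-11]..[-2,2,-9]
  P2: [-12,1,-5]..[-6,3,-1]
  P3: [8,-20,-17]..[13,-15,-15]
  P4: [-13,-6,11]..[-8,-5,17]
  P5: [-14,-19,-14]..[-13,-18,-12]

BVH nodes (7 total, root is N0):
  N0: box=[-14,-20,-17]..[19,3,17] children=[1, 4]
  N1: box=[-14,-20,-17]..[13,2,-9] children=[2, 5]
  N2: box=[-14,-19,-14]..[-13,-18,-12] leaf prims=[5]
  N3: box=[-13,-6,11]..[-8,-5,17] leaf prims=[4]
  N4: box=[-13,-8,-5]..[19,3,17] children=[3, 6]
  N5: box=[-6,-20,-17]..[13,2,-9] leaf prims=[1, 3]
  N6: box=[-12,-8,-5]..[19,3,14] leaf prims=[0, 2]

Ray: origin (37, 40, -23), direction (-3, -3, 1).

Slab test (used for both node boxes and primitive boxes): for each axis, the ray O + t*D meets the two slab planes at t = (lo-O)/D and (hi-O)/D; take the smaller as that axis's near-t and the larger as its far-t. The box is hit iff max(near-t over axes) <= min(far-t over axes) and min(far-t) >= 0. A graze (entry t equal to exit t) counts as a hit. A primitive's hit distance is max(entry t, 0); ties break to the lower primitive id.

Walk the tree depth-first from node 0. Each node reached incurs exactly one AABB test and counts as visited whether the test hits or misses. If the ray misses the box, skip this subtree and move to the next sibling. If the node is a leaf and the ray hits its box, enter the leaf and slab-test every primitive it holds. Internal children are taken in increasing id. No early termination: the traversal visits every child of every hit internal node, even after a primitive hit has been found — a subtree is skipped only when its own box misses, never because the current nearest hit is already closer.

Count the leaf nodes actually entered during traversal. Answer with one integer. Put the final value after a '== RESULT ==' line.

Walk:
N0 x:[6,17] y:[37/3,20] z:[6,40] -> hit [37/3,17], descend [1, 4]
  N1 x:[8,17] y:[38/3,20] z:[6,14] -> hit [38/3,14], descend [2, 5]
    N2 x:[50/3,17] y:[58/3,59/3] z:[9,11] -> miss, prune
    N5 x:[8,43/3] y:[38/3,20] z:[6,14] -> hit [38/3,14] leaf, test {P1@t=13, P3(miss)}
  N4 x:[6,50/3] y:[37/3,16] z:[18,40] -> miss, prune

Visited [0, 1, 2, 5, 4]. Tests: 5 box, 1 leaf. Nearest: P1.

== RESULT ==
1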